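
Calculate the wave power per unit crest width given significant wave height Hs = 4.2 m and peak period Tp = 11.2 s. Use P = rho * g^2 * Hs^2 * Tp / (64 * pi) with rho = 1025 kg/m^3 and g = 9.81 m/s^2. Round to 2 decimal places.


Apply wave power formula:
  g^2 = 9.81^2 = 96.2361
  Hs^2 = 4.2^2 = 17.64
  Numerator = rho * g^2 * Hs^2 * Tp = 1025 * 96.2361 * 17.64 * 11.2 = 19488503.15
  Denominator = 64 * pi = 201.0619
  P = 19488503.15 / 201.0619 = 96927.86 W/m

96927.86


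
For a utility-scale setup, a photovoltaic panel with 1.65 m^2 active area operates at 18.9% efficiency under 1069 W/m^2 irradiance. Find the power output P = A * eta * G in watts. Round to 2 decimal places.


Use the solar power formula P = A * eta * G.
Given: A = 1.65 m^2, eta = 0.189, G = 1069 W/m^2
P = 1.65 * 0.189 * 1069
P = 333.37 W

333.37


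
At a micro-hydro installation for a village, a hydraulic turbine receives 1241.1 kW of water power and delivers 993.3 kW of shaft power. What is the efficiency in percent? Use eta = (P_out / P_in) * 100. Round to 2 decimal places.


Turbine efficiency = (output power / input power) * 100
eta = (993.3 / 1241.1) * 100
eta = 80.03%

80.03


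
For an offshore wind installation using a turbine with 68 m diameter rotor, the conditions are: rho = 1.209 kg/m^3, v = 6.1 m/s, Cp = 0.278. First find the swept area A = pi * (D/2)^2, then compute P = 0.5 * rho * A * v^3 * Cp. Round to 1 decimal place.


Step 1 -- Compute swept area:
  A = pi * (D/2)^2 = pi * (68/2)^2 = 3631.68 m^2
Step 2 -- Apply wind power equation:
  P = 0.5 * rho * A * v^3 * Cp
  v^3 = 6.1^3 = 226.981
  P = 0.5 * 1.209 * 3631.68 * 226.981 * 0.278
  P = 138528.2 W

138528.2


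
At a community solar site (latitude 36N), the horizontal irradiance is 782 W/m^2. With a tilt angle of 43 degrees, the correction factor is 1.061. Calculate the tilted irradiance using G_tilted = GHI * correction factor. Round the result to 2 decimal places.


Identify the given values:
  GHI = 782 W/m^2, tilt correction factor = 1.061
Apply the formula G_tilted = GHI * factor:
  G_tilted = 782 * 1.061
  G_tilted = 829.70 W/m^2

829.70


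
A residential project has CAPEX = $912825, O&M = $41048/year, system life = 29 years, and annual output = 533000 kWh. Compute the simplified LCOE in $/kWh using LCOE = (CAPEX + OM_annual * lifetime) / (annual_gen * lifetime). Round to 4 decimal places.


Total cost = CAPEX + OM * lifetime = 912825 + 41048 * 29 = 912825 + 1190392 = 2103217
Total generation = annual * lifetime = 533000 * 29 = 15457000 kWh
LCOE = 2103217 / 15457000
LCOE = 0.1361 $/kWh

0.1361


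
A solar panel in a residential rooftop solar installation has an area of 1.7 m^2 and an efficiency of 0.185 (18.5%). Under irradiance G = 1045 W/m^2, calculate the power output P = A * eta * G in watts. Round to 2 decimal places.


Use the solar power formula P = A * eta * G.
Given: A = 1.7 m^2, eta = 0.185, G = 1045 W/m^2
P = 1.7 * 0.185 * 1045
P = 328.65 W

328.65


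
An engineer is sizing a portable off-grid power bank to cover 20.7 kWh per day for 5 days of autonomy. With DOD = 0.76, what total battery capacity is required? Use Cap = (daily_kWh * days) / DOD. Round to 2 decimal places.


Total energy needed = daily * days = 20.7 * 5 = 103.5 kWh
Account for depth of discharge:
  Cap = total_energy / DOD = 103.5 / 0.76
  Cap = 136.18 kWh

136.18


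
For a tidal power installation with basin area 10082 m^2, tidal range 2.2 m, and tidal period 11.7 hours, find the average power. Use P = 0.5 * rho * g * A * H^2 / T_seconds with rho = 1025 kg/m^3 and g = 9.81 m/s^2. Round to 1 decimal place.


Convert period to seconds: T = 11.7 * 3600 = 42120.0 s
H^2 = 2.2^2 = 4.84
P = 0.5 * rho * g * A * H^2 / T
P = 0.5 * 1025 * 9.81 * 10082 * 4.84 / 42120.0
P = 5824.6 W

5824.6


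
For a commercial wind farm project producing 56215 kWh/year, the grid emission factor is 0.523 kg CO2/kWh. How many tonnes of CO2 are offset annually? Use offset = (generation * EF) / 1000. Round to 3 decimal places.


CO2 offset in kg = generation * emission_factor
CO2 offset = 56215 * 0.523 = 29400.45 kg
Convert to tonnes:
  CO2 offset = 29400.45 / 1000 = 29.400 tonnes

29.400


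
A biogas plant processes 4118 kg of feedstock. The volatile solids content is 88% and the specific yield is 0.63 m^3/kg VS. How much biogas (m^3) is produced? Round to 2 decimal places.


Compute volatile solids:
  VS = mass * VS_fraction = 4118 * 0.88 = 3623.84 kg
Calculate biogas volume:
  Biogas = VS * specific_yield = 3623.84 * 0.63
  Biogas = 2283.02 m^3

2283.02


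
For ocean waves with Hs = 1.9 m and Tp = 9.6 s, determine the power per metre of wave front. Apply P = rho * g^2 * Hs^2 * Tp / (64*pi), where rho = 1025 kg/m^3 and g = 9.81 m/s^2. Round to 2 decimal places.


Apply wave power formula:
  g^2 = 9.81^2 = 96.2361
  Hs^2 = 1.9^2 = 3.61
  Numerator = rho * g^2 * Hs^2 * Tp = 1025 * 96.2361 * 3.61 * 9.6 = 3418537.24
  Denominator = 64 * pi = 201.0619
  P = 3418537.24 / 201.0619 = 17002.41 W/m

17002.41


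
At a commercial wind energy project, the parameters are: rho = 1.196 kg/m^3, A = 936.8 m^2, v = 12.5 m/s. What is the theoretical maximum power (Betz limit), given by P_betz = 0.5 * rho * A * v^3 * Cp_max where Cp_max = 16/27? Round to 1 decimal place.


The Betz coefficient Cp_max = 16/27 = 0.5926
v^3 = 12.5^3 = 1953.125
P_betz = 0.5 * rho * A * v^3 * Cp_max
P_betz = 0.5 * 1.196 * 936.8 * 1953.125 * 0.5926
P_betz = 648387.0 W

648387.0


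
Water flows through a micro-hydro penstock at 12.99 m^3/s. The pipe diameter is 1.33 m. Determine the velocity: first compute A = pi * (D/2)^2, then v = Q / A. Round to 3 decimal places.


Compute pipe cross-sectional area:
  A = pi * (D/2)^2 = pi * (1.33/2)^2 = 1.3893 m^2
Calculate velocity:
  v = Q / A = 12.99 / 1.3893
  v = 9.350 m/s

9.350


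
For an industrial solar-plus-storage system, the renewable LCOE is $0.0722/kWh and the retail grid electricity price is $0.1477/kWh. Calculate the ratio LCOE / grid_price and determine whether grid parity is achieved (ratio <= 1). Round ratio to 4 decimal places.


Compare LCOE to grid price:
  LCOE = $0.0722/kWh, Grid price = $0.1477/kWh
  Ratio = LCOE / grid_price = 0.0722 / 0.1477 = 0.4888
  Grid parity achieved (ratio <= 1)? yes

0.4888


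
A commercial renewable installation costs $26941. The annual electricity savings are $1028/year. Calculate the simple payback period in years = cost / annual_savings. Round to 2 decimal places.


Simple payback period = initial cost / annual savings
Payback = 26941 / 1028
Payback = 26.21 years

26.21


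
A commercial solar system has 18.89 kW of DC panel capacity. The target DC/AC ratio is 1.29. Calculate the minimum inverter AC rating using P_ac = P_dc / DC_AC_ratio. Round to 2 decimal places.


The inverter AC capacity is determined by the DC/AC ratio.
Given: P_dc = 18.89 kW, DC/AC ratio = 1.29
P_ac = P_dc / ratio = 18.89 / 1.29
P_ac = 14.64 kW

14.64


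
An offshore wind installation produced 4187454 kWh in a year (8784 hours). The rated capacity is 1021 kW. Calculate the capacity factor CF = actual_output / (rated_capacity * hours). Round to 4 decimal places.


Capacity factor = actual output / maximum possible output
Maximum possible = rated * hours = 1021 * 8784 = 8968464 kWh
CF = 4187454 / 8968464
CF = 0.4669

0.4669


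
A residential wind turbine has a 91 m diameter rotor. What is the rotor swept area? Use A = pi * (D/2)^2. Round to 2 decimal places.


Compute the rotor radius:
  r = D / 2 = 91 / 2 = 45.5 m
Calculate swept area:
  A = pi * r^2 = pi * 45.5^2
  A = 6503.88 m^2

6503.88


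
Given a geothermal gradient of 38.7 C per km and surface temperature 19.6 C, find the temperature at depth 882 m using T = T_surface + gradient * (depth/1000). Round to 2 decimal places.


Convert depth to km: 882 / 1000 = 0.882 km
Temperature increase = gradient * depth_km = 38.7 * 0.882 = 34.13 C
Temperature at depth = T_surface + delta_T = 19.6 + 34.13
T = 53.73 C

53.73


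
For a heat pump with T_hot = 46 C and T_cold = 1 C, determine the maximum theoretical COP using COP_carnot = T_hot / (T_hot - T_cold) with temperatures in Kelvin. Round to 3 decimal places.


Convert to Kelvin:
  T_hot = 46 + 273.15 = 319.15 K
  T_cold = 1 + 273.15 = 274.15 K
Apply Carnot COP formula:
  COP = T_hot_K / (T_hot_K - T_cold_K) = 319.15 / 45.0
  COP = 7.092

7.092


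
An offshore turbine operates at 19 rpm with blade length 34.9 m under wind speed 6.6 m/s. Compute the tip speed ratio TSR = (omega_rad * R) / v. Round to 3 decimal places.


Convert rotational speed to rad/s:
  omega = 19 * 2 * pi / 60 = 1.9897 rad/s
Compute tip speed:
  v_tip = omega * R = 1.9897 * 34.9 = 69.44 m/s
Tip speed ratio:
  TSR = v_tip / v_wind = 69.44 / 6.6 = 10.521

10.521


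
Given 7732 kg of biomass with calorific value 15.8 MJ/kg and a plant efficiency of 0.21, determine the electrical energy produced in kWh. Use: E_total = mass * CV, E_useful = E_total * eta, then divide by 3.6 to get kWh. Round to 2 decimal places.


Total energy = mass * CV = 7732 * 15.8 = 122165.6 MJ
Useful energy = total * eta = 122165.6 * 0.21 = 25654.78 MJ
Convert to kWh: 25654.78 / 3.6
Useful energy = 7126.33 kWh

7126.33


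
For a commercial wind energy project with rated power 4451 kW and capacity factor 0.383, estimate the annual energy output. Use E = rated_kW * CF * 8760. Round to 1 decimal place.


Annual energy = rated_kW * capacity_factor * hours_per_year
Given: P_rated = 4451 kW, CF = 0.383, hours = 8760
E = 4451 * 0.383 * 8760
E = 14933461.1 kWh

14933461.1


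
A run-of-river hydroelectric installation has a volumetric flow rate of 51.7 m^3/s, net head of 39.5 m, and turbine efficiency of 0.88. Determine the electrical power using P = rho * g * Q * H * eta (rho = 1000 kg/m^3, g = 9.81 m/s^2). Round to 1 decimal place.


Apply the hydropower formula P = rho * g * Q * H * eta
rho * g = 1000 * 9.81 = 9810.0
P = 9810.0 * 51.7 * 39.5 * 0.88
P = 17629472.5 W

17629472.5


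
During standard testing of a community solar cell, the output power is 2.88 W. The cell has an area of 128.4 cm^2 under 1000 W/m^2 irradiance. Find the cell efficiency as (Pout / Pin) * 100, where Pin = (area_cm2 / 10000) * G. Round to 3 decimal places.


First compute the input power:
  Pin = area_cm2 / 10000 * G = 128.4 / 10000 * 1000 = 12.84 W
Then compute efficiency:
  Efficiency = (Pout / Pin) * 100 = (2.88 / 12.84) * 100
  Efficiency = 22.430%

22.430


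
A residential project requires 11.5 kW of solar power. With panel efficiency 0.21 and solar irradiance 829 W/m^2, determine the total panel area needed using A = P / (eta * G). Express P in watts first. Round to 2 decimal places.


Convert target power to watts: P = 11.5 * 1000 = 11500.0 W
Compute denominator: eta * G = 0.21 * 829 = 174.09
Required area A = P / (eta * G) = 11500.0 / 174.09
A = 66.06 m^2

66.06


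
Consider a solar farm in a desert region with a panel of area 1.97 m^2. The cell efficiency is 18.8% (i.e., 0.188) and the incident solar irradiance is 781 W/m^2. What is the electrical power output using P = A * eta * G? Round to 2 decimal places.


Use the solar power formula P = A * eta * G.
Given: A = 1.97 m^2, eta = 0.188, G = 781 W/m^2
P = 1.97 * 0.188 * 781
P = 289.25 W

289.25


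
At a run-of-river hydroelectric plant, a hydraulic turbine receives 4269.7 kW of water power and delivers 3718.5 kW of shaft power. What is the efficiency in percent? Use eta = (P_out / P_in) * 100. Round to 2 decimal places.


Turbine efficiency = (output power / input power) * 100
eta = (3718.5 / 4269.7) * 100
eta = 87.09%

87.09


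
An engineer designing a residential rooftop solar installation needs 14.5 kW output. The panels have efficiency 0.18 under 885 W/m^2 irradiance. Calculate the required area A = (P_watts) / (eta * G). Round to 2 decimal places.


Convert target power to watts: P = 14.5 * 1000 = 14500.0 W
Compute denominator: eta * G = 0.18 * 885 = 159.3
Required area A = P / (eta * G) = 14500.0 / 159.3
A = 91.02 m^2

91.02


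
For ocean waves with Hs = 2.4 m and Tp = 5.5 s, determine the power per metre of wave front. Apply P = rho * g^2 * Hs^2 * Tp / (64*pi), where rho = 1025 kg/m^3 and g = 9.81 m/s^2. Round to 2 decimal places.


Apply wave power formula:
  g^2 = 9.81^2 = 96.2361
  Hs^2 = 2.4^2 = 5.76
  Numerator = rho * g^2 * Hs^2 * Tp = 1025 * 96.2361 * 5.76 * 5.5 = 3124978.64
  Denominator = 64 * pi = 201.0619
  P = 3124978.64 / 201.0619 = 15542.37 W/m

15542.37


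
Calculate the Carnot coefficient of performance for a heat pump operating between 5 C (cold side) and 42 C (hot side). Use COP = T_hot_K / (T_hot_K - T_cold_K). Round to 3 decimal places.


Convert to Kelvin:
  T_hot = 42 + 273.15 = 315.15 K
  T_cold = 5 + 273.15 = 278.15 K
Apply Carnot COP formula:
  COP = T_hot_K / (T_hot_K - T_cold_K) = 315.15 / 37.0
  COP = 8.518

8.518


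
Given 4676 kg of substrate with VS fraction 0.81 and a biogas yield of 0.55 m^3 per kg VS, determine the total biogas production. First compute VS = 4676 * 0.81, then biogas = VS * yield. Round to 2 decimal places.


Compute volatile solids:
  VS = mass * VS_fraction = 4676 * 0.81 = 3787.56 kg
Calculate biogas volume:
  Biogas = VS * specific_yield = 3787.56 * 0.55
  Biogas = 2083.16 m^3

2083.16


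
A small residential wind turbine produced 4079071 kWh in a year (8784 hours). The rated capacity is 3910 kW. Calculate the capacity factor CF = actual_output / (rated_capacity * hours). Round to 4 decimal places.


Capacity factor = actual output / maximum possible output
Maximum possible = rated * hours = 3910 * 8784 = 34345440 kWh
CF = 4079071 / 34345440
CF = 0.1188

0.1188


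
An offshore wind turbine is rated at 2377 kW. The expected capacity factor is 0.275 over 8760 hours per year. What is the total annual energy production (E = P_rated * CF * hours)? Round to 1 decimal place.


Annual energy = rated_kW * capacity_factor * hours_per_year
Given: P_rated = 2377 kW, CF = 0.275, hours = 8760
E = 2377 * 0.275 * 8760
E = 5726193.0 kWh

5726193.0


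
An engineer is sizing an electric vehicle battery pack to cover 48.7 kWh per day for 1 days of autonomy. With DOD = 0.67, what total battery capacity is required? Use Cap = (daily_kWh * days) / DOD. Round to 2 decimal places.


Total energy needed = daily * days = 48.7 * 1 = 48.7 kWh
Account for depth of discharge:
  Cap = total_energy / DOD = 48.7 / 0.67
  Cap = 72.69 kWh

72.69


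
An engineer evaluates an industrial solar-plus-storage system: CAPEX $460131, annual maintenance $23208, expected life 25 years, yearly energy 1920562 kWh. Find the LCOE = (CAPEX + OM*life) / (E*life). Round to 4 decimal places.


Total cost = CAPEX + OM * lifetime = 460131 + 23208 * 25 = 460131 + 580200 = 1040331
Total generation = annual * lifetime = 1920562 * 25 = 48014050 kWh
LCOE = 1040331 / 48014050
LCOE = 0.0217 $/kWh

0.0217


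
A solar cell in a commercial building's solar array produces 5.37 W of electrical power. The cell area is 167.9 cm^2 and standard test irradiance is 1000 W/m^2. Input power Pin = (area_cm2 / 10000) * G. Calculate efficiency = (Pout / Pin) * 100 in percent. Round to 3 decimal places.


First compute the input power:
  Pin = area_cm2 / 10000 * G = 167.9 / 10000 * 1000 = 16.79 W
Then compute efficiency:
  Efficiency = (Pout / Pin) * 100 = (5.37 / 16.79) * 100
  Efficiency = 31.983%

31.983


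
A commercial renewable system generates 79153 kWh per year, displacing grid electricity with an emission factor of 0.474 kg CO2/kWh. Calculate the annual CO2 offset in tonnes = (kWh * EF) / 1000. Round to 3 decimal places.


CO2 offset in kg = generation * emission_factor
CO2 offset = 79153 * 0.474 = 37518.52 kg
Convert to tonnes:
  CO2 offset = 37518.52 / 1000 = 37.519 tonnes

37.519


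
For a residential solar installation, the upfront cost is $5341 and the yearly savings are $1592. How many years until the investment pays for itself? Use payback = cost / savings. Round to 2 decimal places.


Simple payback period = initial cost / annual savings
Payback = 5341 / 1592
Payback = 3.35 years

3.35


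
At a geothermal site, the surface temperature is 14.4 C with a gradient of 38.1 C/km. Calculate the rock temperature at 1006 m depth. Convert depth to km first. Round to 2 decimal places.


Convert depth to km: 1006 / 1000 = 1.006 km
Temperature increase = gradient * depth_km = 38.1 * 1.006 = 38.33 C
Temperature at depth = T_surface + delta_T = 14.4 + 38.33
T = 52.73 C

52.73


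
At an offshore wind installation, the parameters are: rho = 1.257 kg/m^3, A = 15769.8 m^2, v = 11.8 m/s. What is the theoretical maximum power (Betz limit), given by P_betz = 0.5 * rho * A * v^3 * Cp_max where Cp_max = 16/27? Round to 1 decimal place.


The Betz coefficient Cp_max = 16/27 = 0.5926
v^3 = 11.8^3 = 1643.032
P_betz = 0.5 * rho * A * v^3 * Cp_max
P_betz = 0.5 * 1.257 * 15769.8 * 1643.032 * 0.5926
P_betz = 9650142.1 W

9650142.1


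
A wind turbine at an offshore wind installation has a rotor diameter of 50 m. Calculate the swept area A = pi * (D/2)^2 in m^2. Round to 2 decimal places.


Compute the rotor radius:
  r = D / 2 = 50 / 2 = 25.0 m
Calculate swept area:
  A = pi * r^2 = pi * 25.0^2
  A = 1963.50 m^2

1963.50


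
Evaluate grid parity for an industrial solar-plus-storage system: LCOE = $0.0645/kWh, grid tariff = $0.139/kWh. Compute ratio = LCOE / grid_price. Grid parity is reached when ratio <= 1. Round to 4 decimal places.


Compare LCOE to grid price:
  LCOE = $0.0645/kWh, Grid price = $0.139/kWh
  Ratio = LCOE / grid_price = 0.0645 / 0.139 = 0.4640
  Grid parity achieved (ratio <= 1)? yes

0.4640


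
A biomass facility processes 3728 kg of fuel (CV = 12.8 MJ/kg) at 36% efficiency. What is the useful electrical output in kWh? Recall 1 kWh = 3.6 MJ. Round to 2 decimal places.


Total energy = mass * CV = 3728 * 12.8 = 47718.4 MJ
Useful energy = total * eta = 47718.4 * 0.36 = 17178.62 MJ
Convert to kWh: 17178.62 / 3.6
Useful energy = 4771.84 kWh

4771.84


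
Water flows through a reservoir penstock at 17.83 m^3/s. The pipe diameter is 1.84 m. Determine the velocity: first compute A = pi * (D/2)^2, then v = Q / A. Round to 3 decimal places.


Compute pipe cross-sectional area:
  A = pi * (D/2)^2 = pi * (1.84/2)^2 = 2.659 m^2
Calculate velocity:
  v = Q / A = 17.83 / 2.659
  v = 6.705 m/s

6.705


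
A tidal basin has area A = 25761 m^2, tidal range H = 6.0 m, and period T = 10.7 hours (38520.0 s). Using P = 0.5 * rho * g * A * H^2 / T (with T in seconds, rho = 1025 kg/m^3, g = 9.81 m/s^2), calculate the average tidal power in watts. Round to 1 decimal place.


Convert period to seconds: T = 10.7 * 3600 = 38520.0 s
H^2 = 6.0^2 = 36.0
P = 0.5 * rho * g * A * H^2 / T
P = 0.5 * 1025 * 9.81 * 25761 * 36.0 / 38520.0
P = 121043.6 W

121043.6


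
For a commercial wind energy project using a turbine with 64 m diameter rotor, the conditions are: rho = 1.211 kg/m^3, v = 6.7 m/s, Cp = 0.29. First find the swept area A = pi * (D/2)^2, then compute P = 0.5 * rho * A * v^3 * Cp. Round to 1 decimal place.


Step 1 -- Compute swept area:
  A = pi * (D/2)^2 = pi * (64/2)^2 = 3216.99 m^2
Step 2 -- Apply wind power equation:
  P = 0.5 * rho * A * v^3 * Cp
  v^3 = 6.7^3 = 300.763
  P = 0.5 * 1.211 * 3216.99 * 300.763 * 0.29
  P = 169897.3 W

169897.3


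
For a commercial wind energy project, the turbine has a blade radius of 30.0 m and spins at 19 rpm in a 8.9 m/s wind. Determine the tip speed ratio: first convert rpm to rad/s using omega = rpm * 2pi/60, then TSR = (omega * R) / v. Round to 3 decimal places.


Convert rotational speed to rad/s:
  omega = 19 * 2 * pi / 60 = 1.9897 rad/s
Compute tip speed:
  v_tip = omega * R = 1.9897 * 30.0 = 59.69 m/s
Tip speed ratio:
  TSR = v_tip / v_wind = 59.69 / 8.9 = 6.707

6.707


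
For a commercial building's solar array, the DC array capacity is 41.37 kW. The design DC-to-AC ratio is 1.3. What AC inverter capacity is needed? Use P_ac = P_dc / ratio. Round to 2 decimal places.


The inverter AC capacity is determined by the DC/AC ratio.
Given: P_dc = 41.37 kW, DC/AC ratio = 1.3
P_ac = P_dc / ratio = 41.37 / 1.3
P_ac = 31.82 kW

31.82


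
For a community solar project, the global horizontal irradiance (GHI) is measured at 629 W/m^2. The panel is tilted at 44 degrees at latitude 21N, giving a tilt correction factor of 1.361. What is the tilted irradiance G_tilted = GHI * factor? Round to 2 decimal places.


Identify the given values:
  GHI = 629 W/m^2, tilt correction factor = 1.361
Apply the formula G_tilted = GHI * factor:
  G_tilted = 629 * 1.361
  G_tilted = 856.07 W/m^2

856.07


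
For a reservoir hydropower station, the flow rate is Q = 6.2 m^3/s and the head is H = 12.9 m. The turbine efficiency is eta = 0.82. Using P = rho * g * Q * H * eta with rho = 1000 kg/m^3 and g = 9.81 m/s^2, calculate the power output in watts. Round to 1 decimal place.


Apply the hydropower formula P = rho * g * Q * H * eta
rho * g = 1000 * 9.81 = 9810.0
P = 9810.0 * 6.2 * 12.9 * 0.82
P = 643375.1 W

643375.1


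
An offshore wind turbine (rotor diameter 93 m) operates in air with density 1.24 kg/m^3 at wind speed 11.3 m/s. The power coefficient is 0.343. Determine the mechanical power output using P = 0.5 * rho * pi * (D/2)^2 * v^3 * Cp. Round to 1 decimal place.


Step 1 -- Compute swept area:
  A = pi * (D/2)^2 = pi * (93/2)^2 = 6792.91 m^2
Step 2 -- Apply wind power equation:
  P = 0.5 * rho * A * v^3 * Cp
  v^3 = 11.3^3 = 1442.897
  P = 0.5 * 1.24 * 6792.91 * 1442.897 * 0.343
  P = 2084380.1 W

2084380.1


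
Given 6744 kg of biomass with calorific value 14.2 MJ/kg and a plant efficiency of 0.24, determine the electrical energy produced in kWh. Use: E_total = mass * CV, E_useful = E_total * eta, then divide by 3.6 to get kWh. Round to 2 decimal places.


Total energy = mass * CV = 6744 * 14.2 = 95764.8 MJ
Useful energy = total * eta = 95764.8 * 0.24 = 22983.55 MJ
Convert to kWh: 22983.55 / 3.6
Useful energy = 6384.32 kWh

6384.32


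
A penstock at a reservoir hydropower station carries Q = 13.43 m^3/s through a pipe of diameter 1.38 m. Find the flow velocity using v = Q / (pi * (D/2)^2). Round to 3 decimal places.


Compute pipe cross-sectional area:
  A = pi * (D/2)^2 = pi * (1.38/2)^2 = 1.4957 m^2
Calculate velocity:
  v = Q / A = 13.43 / 1.4957
  v = 8.979 m/s

8.979


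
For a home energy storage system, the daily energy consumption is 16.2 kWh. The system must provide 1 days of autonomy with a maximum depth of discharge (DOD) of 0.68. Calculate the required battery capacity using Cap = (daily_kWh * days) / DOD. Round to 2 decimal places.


Total energy needed = daily * days = 16.2 * 1 = 16.2 kWh
Account for depth of discharge:
  Cap = total_energy / DOD = 16.2 / 0.68
  Cap = 23.82 kWh

23.82


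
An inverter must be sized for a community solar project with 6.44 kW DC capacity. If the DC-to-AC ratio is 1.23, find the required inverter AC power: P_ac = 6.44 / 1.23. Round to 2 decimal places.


The inverter AC capacity is determined by the DC/AC ratio.
Given: P_dc = 6.44 kW, DC/AC ratio = 1.23
P_ac = P_dc / ratio = 6.44 / 1.23
P_ac = 5.24 kW

5.24


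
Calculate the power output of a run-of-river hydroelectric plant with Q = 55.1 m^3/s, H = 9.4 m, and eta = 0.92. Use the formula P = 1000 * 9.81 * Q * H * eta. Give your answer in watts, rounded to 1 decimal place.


Apply the hydropower formula P = rho * g * Q * H * eta
rho * g = 1000 * 9.81 = 9810.0
P = 9810.0 * 55.1 * 9.4 * 0.92
P = 4674512.1 W

4674512.1


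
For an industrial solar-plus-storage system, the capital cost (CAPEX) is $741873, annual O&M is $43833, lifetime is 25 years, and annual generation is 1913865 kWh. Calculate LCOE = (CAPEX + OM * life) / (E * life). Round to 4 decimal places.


Total cost = CAPEX + OM * lifetime = 741873 + 43833 * 25 = 741873 + 1095825 = 1837698
Total generation = annual * lifetime = 1913865 * 25 = 47846625 kWh
LCOE = 1837698 / 47846625
LCOE = 0.0384 $/kWh

0.0384


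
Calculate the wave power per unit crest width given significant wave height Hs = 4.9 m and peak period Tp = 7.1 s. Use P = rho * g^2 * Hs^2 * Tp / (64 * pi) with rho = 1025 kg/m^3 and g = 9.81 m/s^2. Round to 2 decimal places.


Apply wave power formula:
  g^2 = 9.81^2 = 96.2361
  Hs^2 = 4.9^2 = 24.01
  Numerator = rho * g^2 * Hs^2 * Tp = 1025 * 96.2361 * 24.01 * 7.1 = 16815600.81
  Denominator = 64 * pi = 201.0619
  P = 16815600.81 / 201.0619 = 83633.94 W/m

83633.94


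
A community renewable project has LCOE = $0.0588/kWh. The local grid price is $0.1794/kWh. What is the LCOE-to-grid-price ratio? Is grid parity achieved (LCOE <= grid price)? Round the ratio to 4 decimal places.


Compare LCOE to grid price:
  LCOE = $0.0588/kWh, Grid price = $0.1794/kWh
  Ratio = LCOE / grid_price = 0.0588 / 0.1794 = 0.3278
  Grid parity achieved (ratio <= 1)? yes

0.3278


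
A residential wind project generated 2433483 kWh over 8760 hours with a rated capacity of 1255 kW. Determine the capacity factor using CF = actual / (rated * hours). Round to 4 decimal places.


Capacity factor = actual output / maximum possible output
Maximum possible = rated * hours = 1255 * 8760 = 10993800 kWh
CF = 2433483 / 10993800
CF = 0.2214

0.2214


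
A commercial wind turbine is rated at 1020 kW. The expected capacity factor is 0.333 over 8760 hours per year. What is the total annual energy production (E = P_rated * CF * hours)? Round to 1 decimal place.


Annual energy = rated_kW * capacity_factor * hours_per_year
Given: P_rated = 1020 kW, CF = 0.333, hours = 8760
E = 1020 * 0.333 * 8760
E = 2975421.6 kWh

2975421.6


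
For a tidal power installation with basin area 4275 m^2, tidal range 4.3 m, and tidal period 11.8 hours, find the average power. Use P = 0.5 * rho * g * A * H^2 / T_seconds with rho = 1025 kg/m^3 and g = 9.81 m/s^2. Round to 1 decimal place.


Convert period to seconds: T = 11.8 * 3600 = 42480.0 s
H^2 = 4.3^2 = 18.49
P = 0.5 * rho * g * A * H^2 / T
P = 0.5 * 1025 * 9.81 * 4275 * 18.49 / 42480.0
P = 9355.2 W

9355.2


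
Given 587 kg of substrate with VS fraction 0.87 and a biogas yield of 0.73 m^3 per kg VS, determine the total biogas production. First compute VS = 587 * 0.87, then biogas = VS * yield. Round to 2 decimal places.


Compute volatile solids:
  VS = mass * VS_fraction = 587 * 0.87 = 510.69 kg
Calculate biogas volume:
  Biogas = VS * specific_yield = 510.69 * 0.73
  Biogas = 372.80 m^3

372.80


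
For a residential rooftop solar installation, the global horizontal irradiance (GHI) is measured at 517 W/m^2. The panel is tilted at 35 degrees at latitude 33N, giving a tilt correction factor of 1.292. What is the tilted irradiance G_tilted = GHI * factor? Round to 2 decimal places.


Identify the given values:
  GHI = 517 W/m^2, tilt correction factor = 1.292
Apply the formula G_tilted = GHI * factor:
  G_tilted = 517 * 1.292
  G_tilted = 667.96 W/m^2

667.96


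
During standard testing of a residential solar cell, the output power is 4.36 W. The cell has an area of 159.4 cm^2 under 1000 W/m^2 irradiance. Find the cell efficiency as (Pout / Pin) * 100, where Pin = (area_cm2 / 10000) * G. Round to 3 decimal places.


First compute the input power:
  Pin = area_cm2 / 10000 * G = 159.4 / 10000 * 1000 = 15.94 W
Then compute efficiency:
  Efficiency = (Pout / Pin) * 100 = (4.36 / 15.94) * 100
  Efficiency = 27.353%

27.353


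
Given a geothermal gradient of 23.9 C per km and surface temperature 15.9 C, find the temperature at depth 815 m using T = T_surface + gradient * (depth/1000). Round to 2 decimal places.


Convert depth to km: 815 / 1000 = 0.815 km
Temperature increase = gradient * depth_km = 23.9 * 0.815 = 19.48 C
Temperature at depth = T_surface + delta_T = 15.9 + 19.48
T = 35.38 C

35.38


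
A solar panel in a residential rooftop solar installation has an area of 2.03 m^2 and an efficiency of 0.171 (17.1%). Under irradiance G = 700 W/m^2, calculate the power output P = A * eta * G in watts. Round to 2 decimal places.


Use the solar power formula P = A * eta * G.
Given: A = 2.03 m^2, eta = 0.171, G = 700 W/m^2
P = 2.03 * 0.171 * 700
P = 242.99 W

242.99


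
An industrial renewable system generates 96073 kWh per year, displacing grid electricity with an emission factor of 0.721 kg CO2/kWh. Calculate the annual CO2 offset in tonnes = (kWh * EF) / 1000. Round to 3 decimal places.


CO2 offset in kg = generation * emission_factor
CO2 offset = 96073 * 0.721 = 69268.63 kg
Convert to tonnes:
  CO2 offset = 69268.63 / 1000 = 69.269 tonnes

69.269


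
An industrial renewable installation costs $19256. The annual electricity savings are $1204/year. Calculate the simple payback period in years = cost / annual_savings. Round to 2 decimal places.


Simple payback period = initial cost / annual savings
Payback = 19256 / 1204
Payback = 15.99 years

15.99


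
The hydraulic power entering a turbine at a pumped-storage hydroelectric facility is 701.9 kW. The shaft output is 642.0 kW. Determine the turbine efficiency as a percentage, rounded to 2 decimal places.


Turbine efficiency = (output power / input power) * 100
eta = (642.0 / 701.9) * 100
eta = 91.47%

91.47


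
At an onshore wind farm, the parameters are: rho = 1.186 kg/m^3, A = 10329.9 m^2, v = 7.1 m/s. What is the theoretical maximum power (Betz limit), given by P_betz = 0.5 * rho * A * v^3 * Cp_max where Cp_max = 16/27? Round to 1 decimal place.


The Betz coefficient Cp_max = 16/27 = 0.5926
v^3 = 7.1^3 = 357.911
P_betz = 0.5 * rho * A * v^3 * Cp_max
P_betz = 0.5 * 1.186 * 10329.9 * 357.911 * 0.5926
P_betz = 1299218.1 W

1299218.1


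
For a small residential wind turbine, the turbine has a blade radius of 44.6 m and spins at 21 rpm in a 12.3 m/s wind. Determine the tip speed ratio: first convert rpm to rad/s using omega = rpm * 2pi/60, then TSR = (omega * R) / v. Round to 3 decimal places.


Convert rotational speed to rad/s:
  omega = 21 * 2 * pi / 60 = 2.1991 rad/s
Compute tip speed:
  v_tip = omega * R = 2.1991 * 44.6 = 98.081 m/s
Tip speed ratio:
  TSR = v_tip / v_wind = 98.081 / 12.3 = 7.974

7.974


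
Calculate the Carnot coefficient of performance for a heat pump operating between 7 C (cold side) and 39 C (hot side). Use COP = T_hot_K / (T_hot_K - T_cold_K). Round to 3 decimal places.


Convert to Kelvin:
  T_hot = 39 + 273.15 = 312.15 K
  T_cold = 7 + 273.15 = 280.15 K
Apply Carnot COP formula:
  COP = T_hot_K / (T_hot_K - T_cold_K) = 312.15 / 32.0
  COP = 9.755

9.755


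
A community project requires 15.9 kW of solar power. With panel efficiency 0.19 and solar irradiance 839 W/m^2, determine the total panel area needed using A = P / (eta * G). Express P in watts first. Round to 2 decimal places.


Convert target power to watts: P = 15.9 * 1000 = 15900.0 W
Compute denominator: eta * G = 0.19 * 839 = 159.41
Required area A = P / (eta * G) = 15900.0 / 159.41
A = 99.74 m^2

99.74


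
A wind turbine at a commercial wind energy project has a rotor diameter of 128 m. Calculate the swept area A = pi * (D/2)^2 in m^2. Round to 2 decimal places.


Compute the rotor radius:
  r = D / 2 = 128 / 2 = 64.0 m
Calculate swept area:
  A = pi * r^2 = pi * 64.0^2
  A = 12867.96 m^2

12867.96


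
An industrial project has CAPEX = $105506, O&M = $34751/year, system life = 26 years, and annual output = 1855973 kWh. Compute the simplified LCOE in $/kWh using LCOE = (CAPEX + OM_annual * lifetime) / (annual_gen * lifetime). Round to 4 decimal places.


Total cost = CAPEX + OM * lifetime = 105506 + 34751 * 26 = 105506 + 903526 = 1009032
Total generation = annual * lifetime = 1855973 * 26 = 48255298 kWh
LCOE = 1009032 / 48255298
LCOE = 0.0209 $/kWh

0.0209


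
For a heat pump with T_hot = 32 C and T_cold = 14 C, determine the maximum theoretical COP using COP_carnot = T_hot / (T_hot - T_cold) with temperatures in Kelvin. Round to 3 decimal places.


Convert to Kelvin:
  T_hot = 32 + 273.15 = 305.15 K
  T_cold = 14 + 273.15 = 287.15 K
Apply Carnot COP formula:
  COP = T_hot_K / (T_hot_K - T_cold_K) = 305.15 / 18.0
  COP = 16.953

16.953


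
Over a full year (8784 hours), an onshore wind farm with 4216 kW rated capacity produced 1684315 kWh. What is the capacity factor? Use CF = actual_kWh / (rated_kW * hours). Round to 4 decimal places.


Capacity factor = actual output / maximum possible output
Maximum possible = rated * hours = 4216 * 8784 = 37033344 kWh
CF = 1684315 / 37033344
CF = 0.0455

0.0455


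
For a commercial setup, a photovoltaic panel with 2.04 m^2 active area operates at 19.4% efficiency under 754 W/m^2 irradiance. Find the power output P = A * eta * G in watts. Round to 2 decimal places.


Use the solar power formula P = A * eta * G.
Given: A = 2.04 m^2, eta = 0.194, G = 754 W/m^2
P = 2.04 * 0.194 * 754
P = 298.40 W

298.40


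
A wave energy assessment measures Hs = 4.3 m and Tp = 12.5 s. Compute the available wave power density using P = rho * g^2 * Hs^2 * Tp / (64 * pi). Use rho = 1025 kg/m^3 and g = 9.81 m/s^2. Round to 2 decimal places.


Apply wave power formula:
  g^2 = 9.81^2 = 96.2361
  Hs^2 = 4.3^2 = 18.49
  Numerator = rho * g^2 * Hs^2 * Tp = 1025 * 96.2361 * 18.49 * 12.5 = 22798632.83
  Denominator = 64 * pi = 201.0619
  P = 22798632.83 / 201.0619 = 113391.10 W/m

113391.10


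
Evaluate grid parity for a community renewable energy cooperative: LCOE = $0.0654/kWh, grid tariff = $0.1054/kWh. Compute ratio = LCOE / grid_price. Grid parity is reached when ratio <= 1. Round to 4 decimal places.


Compare LCOE to grid price:
  LCOE = $0.0654/kWh, Grid price = $0.1054/kWh
  Ratio = LCOE / grid_price = 0.0654 / 0.1054 = 0.6205
  Grid parity achieved (ratio <= 1)? yes

0.6205


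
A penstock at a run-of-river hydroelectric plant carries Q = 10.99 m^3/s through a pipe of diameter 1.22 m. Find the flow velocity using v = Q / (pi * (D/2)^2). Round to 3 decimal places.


Compute pipe cross-sectional area:
  A = pi * (D/2)^2 = pi * (1.22/2)^2 = 1.169 m^2
Calculate velocity:
  v = Q / A = 10.99 / 1.169
  v = 9.401 m/s

9.401


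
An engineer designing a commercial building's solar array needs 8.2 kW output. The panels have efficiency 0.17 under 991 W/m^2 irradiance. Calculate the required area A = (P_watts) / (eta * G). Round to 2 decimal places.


Convert target power to watts: P = 8.2 * 1000 = 8200.0 W
Compute denominator: eta * G = 0.17 * 991 = 168.47
Required area A = P / (eta * G) = 8200.0 / 168.47
A = 48.67 m^2

48.67


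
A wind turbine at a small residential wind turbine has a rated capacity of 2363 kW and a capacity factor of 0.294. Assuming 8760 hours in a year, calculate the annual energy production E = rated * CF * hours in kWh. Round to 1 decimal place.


Annual energy = rated_kW * capacity_factor * hours_per_year
Given: P_rated = 2363 kW, CF = 0.294, hours = 8760
E = 2363 * 0.294 * 8760
E = 6085764.7 kWh

6085764.7


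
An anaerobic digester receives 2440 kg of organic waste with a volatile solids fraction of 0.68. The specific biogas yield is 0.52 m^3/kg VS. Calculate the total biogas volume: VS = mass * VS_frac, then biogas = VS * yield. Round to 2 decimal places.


Compute volatile solids:
  VS = mass * VS_fraction = 2440 * 0.68 = 1659.2 kg
Calculate biogas volume:
  Biogas = VS * specific_yield = 1659.2 * 0.52
  Biogas = 862.78 m^3

862.78


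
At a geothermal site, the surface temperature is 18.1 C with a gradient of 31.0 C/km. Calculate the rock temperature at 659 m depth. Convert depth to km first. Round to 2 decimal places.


Convert depth to km: 659 / 1000 = 0.659 km
Temperature increase = gradient * depth_km = 31.0 * 0.659 = 20.43 C
Temperature at depth = T_surface + delta_T = 18.1 + 20.43
T = 38.53 C

38.53


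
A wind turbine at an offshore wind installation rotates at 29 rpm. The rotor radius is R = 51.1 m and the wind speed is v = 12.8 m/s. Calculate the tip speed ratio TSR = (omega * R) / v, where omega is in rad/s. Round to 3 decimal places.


Convert rotational speed to rad/s:
  omega = 29 * 2 * pi / 60 = 3.0369 rad/s
Compute tip speed:
  v_tip = omega * R = 3.0369 * 51.1 = 155.184 m/s
Tip speed ratio:
  TSR = v_tip / v_wind = 155.184 / 12.8 = 12.124

12.124


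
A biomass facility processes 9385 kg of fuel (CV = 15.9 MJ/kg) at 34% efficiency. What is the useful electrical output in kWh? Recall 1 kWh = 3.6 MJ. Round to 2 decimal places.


Total energy = mass * CV = 9385 * 15.9 = 149221.5 MJ
Useful energy = total * eta = 149221.5 * 0.34 = 50735.31 MJ
Convert to kWh: 50735.31 / 3.6
Useful energy = 14093.14 kWh

14093.14


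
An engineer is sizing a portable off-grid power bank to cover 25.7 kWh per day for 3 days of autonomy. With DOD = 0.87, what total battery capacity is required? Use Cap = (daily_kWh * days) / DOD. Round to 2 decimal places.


Total energy needed = daily * days = 25.7 * 3 = 77.1 kWh
Account for depth of discharge:
  Cap = total_energy / DOD = 77.1 / 0.87
  Cap = 88.62 kWh

88.62


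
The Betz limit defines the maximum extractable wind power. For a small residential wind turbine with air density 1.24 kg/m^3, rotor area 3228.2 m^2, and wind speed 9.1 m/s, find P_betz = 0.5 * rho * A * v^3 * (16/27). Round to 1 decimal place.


The Betz coefficient Cp_max = 16/27 = 0.5926
v^3 = 9.1^3 = 753.571
P_betz = 0.5 * rho * A * v^3 * Cp_max
P_betz = 0.5 * 1.24 * 3228.2 * 753.571 * 0.5926
P_betz = 893783.9 W

893783.9


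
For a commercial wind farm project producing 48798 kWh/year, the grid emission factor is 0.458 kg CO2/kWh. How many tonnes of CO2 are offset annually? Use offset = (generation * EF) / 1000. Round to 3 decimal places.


CO2 offset in kg = generation * emission_factor
CO2 offset = 48798 * 0.458 = 22349.48 kg
Convert to tonnes:
  CO2 offset = 22349.48 / 1000 = 22.349 tonnes

22.349


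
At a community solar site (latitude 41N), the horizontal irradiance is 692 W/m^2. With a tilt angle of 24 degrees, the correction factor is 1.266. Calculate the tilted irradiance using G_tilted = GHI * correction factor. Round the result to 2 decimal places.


Identify the given values:
  GHI = 692 W/m^2, tilt correction factor = 1.266
Apply the formula G_tilted = GHI * factor:
  G_tilted = 692 * 1.266
  G_tilted = 876.07 W/m^2

876.07


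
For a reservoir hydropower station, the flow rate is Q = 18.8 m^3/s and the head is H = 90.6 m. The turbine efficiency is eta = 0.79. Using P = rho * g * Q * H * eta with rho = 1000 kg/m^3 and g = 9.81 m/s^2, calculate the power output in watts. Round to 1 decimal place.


Apply the hydropower formula P = rho * g * Q * H * eta
rho * g = 1000 * 9.81 = 9810.0
P = 9810.0 * 18.8 * 90.6 * 0.79
P = 13200249.7 W

13200249.7


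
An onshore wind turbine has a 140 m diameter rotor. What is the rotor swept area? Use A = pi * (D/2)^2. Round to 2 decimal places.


Compute the rotor radius:
  r = D / 2 = 140 / 2 = 70.0 m
Calculate swept area:
  A = pi * r^2 = pi * 70.0^2
  A = 15393.80 m^2

15393.80


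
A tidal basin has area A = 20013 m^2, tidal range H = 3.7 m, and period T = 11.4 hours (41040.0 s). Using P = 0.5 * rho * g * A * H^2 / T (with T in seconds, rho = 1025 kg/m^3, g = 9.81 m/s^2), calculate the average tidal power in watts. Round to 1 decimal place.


Convert period to seconds: T = 11.4 * 3600 = 41040.0 s
H^2 = 3.7^2 = 13.69
P = 0.5 * rho * g * A * H^2 / T
P = 0.5 * 1025 * 9.81 * 20013 * 13.69 / 41040.0
P = 33563.8 W

33563.8


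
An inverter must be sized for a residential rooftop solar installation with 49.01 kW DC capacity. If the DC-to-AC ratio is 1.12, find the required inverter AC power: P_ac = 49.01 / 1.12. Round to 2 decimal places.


The inverter AC capacity is determined by the DC/AC ratio.
Given: P_dc = 49.01 kW, DC/AC ratio = 1.12
P_ac = P_dc / ratio = 49.01 / 1.12
P_ac = 43.76 kW

43.76


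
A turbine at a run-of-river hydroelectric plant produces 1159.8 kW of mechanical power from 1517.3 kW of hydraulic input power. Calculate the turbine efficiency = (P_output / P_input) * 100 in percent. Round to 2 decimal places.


Turbine efficiency = (output power / input power) * 100
eta = (1159.8 / 1517.3) * 100
eta = 76.44%

76.44
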